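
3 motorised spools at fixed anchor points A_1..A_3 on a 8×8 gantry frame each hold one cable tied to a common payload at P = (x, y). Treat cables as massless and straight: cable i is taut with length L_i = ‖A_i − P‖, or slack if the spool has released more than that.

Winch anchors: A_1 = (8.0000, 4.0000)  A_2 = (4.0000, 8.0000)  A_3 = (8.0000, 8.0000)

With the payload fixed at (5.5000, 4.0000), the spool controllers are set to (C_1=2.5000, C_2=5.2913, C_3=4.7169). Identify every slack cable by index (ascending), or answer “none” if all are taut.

2

i=1: geometric 2.5000 vs commanded 2.5000 ⇒ taut
i=2: geometric 4.2720 vs commanded 5.2913 ⇒ slack
i=3: geometric 4.7170 vs commanded 4.7169 ⇒ taut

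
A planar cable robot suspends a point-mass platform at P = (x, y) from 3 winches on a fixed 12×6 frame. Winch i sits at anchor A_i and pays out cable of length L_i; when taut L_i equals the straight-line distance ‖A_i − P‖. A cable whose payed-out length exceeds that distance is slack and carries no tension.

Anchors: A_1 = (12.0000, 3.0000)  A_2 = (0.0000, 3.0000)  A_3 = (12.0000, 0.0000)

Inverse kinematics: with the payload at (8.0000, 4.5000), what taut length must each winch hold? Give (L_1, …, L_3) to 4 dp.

(4.2720, 8.1394, 6.0208)

cable 1: Δx=4.0000, Δy=-1.5000; L_1 = √(Δx²+Δy²) = 4.2720
cable 2: Δx=-8.0000, Δy=-1.5000; L_2 = √(Δx²+Δy²) = 8.1394
cable 3: Δx=4.0000, Δy=-4.5000; L_3 = √(Δx²+Δy²) = 6.0208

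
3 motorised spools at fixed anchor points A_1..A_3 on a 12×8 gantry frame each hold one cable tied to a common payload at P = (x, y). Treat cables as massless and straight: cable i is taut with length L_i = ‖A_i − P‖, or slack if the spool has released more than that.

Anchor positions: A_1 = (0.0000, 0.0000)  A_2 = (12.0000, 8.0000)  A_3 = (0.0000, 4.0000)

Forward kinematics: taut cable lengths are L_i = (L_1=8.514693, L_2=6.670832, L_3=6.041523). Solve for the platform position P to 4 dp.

(5.5000, 6.5000)

circle eqns → linear via eq_j − eq_1; set c_j = A_j·A_j − L_j²
c_1 = 0.0000+0.0000−72.5000 = -72.5000
-24.0000·x − 16.0000·y = c_1−c_2 = -236.0000
0.0000·x − 8.0000·y = c_1−c_3 = -52.0000
solve first two rows → x=5.5000, y=6.5000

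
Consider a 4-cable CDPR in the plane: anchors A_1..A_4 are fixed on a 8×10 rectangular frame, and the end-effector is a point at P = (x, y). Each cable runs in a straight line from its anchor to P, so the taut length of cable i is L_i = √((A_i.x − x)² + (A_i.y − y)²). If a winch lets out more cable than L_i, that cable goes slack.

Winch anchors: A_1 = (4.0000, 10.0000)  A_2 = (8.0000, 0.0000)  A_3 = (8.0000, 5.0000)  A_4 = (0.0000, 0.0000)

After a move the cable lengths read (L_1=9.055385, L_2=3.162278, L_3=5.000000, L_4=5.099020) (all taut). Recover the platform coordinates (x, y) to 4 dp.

(5.0000, 1.0000)

expand ‖A_i−P‖²=L_i² and subtract eq 1 (q_i ≔ ‖A_i‖²−L_i²)
q_1 = 16.0000+100.0000−82.0000 = 34.0000
eq1−eq2 → [-8.0000  20.0000]·P = -20.0000
eq1−eq3 → [-8.0000  10.0000]·P = -30.0000
eq1−eq4 → [8.0000  20.0000]·P = 60.0000
2×2 solve → P = (5.0000, 1.0000)
check cable 4: ‖A_4−P‖² = 26.0000 ≈ L_4² = 26.0000 ✓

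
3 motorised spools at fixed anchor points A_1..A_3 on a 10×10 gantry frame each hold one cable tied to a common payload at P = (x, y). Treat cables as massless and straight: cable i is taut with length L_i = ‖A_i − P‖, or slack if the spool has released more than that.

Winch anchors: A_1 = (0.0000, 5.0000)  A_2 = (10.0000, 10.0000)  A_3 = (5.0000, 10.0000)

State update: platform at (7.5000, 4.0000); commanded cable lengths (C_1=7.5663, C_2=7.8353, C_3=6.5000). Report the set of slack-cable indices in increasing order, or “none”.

2

i=1: geometric 7.5664 vs commanded 7.5663 ⇒ taut
i=2: geometric 6.5000 vs commanded 7.8353 ⇒ slack
i=3: geometric 6.5000 vs commanded 6.5000 ⇒ taut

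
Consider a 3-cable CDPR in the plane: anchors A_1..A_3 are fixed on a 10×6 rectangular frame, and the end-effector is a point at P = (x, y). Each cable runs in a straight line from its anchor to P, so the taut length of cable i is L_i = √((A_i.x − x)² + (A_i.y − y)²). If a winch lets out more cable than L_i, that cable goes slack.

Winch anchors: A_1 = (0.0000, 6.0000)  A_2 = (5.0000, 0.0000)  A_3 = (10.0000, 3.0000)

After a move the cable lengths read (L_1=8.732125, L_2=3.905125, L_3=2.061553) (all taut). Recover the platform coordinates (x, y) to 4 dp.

circle eqns → linear via eq_j − eq_1; set q_j = A_j·A_j − L_j²
q_1 = 0.0000+36.0000−76.2500 = -40.2500
-10.0000·x + 12.0000·y = q_1−q_2 = -50.0000
-20.0000·x + 6.0000·y = q_1−q_3 = -145.0000
solve first two rows → x=8.0000, y=2.5000

(8.0000, 2.5000)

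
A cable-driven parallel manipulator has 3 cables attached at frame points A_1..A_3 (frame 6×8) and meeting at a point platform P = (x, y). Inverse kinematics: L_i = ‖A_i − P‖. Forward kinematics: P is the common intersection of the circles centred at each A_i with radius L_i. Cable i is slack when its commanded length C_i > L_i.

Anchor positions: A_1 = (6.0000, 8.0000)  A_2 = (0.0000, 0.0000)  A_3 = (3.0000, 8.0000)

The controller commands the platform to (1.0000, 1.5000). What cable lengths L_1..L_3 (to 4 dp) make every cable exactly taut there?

(8.2006, 1.8028, 6.8007)

L_1: Δ = A_1−P = (5.0000, 6.5000) → ‖Δ‖ = √67.2500 = 8.2006
L_2: Δ = A_2−P = (-1.0000, -1.5000) → ‖Δ‖ = √3.2500 = 1.8028
L_3: Δ = A_3−P = (2.0000, 6.5000) → ‖Δ‖ = √46.2500 = 6.8007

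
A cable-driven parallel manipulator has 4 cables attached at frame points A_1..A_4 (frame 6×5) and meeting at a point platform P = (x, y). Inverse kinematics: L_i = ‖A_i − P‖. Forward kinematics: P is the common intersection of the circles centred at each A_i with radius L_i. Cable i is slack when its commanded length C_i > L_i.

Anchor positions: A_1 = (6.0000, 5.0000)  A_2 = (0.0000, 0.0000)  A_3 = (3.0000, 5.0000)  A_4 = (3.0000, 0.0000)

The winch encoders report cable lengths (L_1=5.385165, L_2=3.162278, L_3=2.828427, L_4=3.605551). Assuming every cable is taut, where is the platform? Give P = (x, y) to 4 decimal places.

(1.0000, 3.0000)

expand ‖A_i−P‖²=L_i² and subtract eq 1 (k_i ≔ ‖A_i‖²−L_i²)
k_1 = 36.0000+25.0000−29.0000 = 32.0000
eq1−eq2 → [12.0000  10.0000]·P = 42.0000
eq1−eq3 → [6.0000  0.0000]·P = 6.0000
eq1−eq4 → [6.0000  10.0000]·P = 36.0000
2×2 solve → P = (1.0000, 3.0000)
check cable 4: ‖A_4−P‖² = 13.0000 ≈ L_4² = 13.0000 ✓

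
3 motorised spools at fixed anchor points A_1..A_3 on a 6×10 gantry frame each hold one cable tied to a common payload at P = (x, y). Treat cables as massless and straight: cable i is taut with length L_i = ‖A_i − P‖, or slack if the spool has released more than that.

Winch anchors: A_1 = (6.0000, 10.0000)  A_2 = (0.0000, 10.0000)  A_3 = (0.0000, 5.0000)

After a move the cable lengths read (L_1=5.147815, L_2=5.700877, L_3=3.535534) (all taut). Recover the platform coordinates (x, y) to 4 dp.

circle eqns → linear via eq_j − eq_1; set q_j = A_j·A_j − L_j²
q_1 = 36.0000+100.0000−26.5000 = 109.5000
12.0000·x + 0.0000·y = q_1−q_2 = 42.0000
12.0000·x + 10.0000·y = q_1−q_3 = 97.0000
solve first two rows → x=3.5000, y=5.5000

(3.5000, 5.5000)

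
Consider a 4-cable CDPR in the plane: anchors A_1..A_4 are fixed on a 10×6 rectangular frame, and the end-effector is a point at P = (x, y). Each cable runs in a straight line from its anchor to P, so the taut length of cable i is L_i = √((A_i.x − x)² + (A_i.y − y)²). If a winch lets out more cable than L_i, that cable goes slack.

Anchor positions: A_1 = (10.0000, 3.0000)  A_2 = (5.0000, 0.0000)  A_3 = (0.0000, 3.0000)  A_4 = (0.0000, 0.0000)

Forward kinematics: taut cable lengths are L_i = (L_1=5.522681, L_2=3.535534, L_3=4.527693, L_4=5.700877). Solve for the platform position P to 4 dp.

(4.5000, 3.5000)

expand ‖A_i−P‖²=L_i² and subtract eq 1 (q_i ≔ ‖A_i‖²−L_i²)
q_1 = 100.0000+9.0000−30.5000 = 78.5000
eq1−eq2 → [10.0000  6.0000]·P = 66.0000
eq1−eq3 → [20.0000  0.0000]·P = 90.0000
eq1−eq4 → [20.0000  6.0000]·P = 111.0000
2×2 solve → P = (4.5000, 3.5000)
check cable 4: ‖A_4−P‖² = 32.5000 ≈ L_4² = 32.5000 ✓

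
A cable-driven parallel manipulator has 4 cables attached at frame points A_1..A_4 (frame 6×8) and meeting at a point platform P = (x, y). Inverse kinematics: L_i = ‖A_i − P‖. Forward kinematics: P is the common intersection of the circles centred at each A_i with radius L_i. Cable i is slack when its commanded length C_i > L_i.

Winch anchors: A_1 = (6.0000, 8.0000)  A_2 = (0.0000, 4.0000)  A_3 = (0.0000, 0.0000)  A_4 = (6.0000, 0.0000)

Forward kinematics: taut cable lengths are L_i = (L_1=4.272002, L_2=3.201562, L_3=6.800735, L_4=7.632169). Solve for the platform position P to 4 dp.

circle eqns → linear via eq_j − eq_1; set c_j = A_j·A_j − L_j²
c_1 = 36.0000+64.0000−18.2500 = 81.7500
12.0000·x + 8.0000·y = c_1−c_2 = 76.0000
12.0000·x + 16.0000·y = c_1−c_3 = 128.0000
0.0000·x + 16.0000·y = c_1−c_4 = 104.0000
solve first two rows → x=2.0000, y=6.5000
check cable 4: ‖A_4−P‖² = 58.2500 ≈ L_4² = 58.2500 ✓

(2.0000, 6.5000)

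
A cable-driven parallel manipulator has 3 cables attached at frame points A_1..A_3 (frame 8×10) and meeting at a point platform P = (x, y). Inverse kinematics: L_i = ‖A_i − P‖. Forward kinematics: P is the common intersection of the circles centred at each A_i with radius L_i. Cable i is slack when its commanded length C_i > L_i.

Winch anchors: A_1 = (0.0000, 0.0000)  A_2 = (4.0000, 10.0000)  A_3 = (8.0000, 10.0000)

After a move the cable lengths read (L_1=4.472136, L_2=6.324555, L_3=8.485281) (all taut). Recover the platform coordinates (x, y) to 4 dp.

(2.0000, 4.0000)

expand ‖A_i−P‖²=L_i² and subtract eq 1 (k_i ≔ ‖A_i‖²−L_i²)
k_1 = 0.0000+0.0000−20.0000 = -20.0000
eq1−eq2 → [-8.0000  -20.0000]·P = -96.0000
eq1−eq3 → [-16.0000  -20.0000]·P = -112.0000
2×2 solve → P = (2.0000, 4.0000)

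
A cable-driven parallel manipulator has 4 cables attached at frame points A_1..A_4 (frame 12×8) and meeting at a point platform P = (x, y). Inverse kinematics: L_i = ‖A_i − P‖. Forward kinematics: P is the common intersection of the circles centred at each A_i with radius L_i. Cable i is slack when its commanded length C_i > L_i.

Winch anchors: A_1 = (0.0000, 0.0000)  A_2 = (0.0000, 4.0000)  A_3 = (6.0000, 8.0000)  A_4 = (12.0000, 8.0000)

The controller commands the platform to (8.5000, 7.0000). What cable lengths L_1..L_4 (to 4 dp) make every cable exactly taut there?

L_1: Δ = A_1−P = (-8.5000, -7.0000) → ‖Δ‖ = √121.2500 = 11.0114
L_2: Δ = A_2−P = (-8.5000, -3.0000) → ‖Δ‖ = √81.2500 = 9.0139
L_3: Δ = A_3−P = (-2.5000, 1.0000) → ‖Δ‖ = √7.2500 = 2.6926
L_4: Δ = A_4−P = (3.5000, 1.0000) → ‖Δ‖ = √13.2500 = 3.6401

(11.0114, 9.0139, 2.6926, 3.6401)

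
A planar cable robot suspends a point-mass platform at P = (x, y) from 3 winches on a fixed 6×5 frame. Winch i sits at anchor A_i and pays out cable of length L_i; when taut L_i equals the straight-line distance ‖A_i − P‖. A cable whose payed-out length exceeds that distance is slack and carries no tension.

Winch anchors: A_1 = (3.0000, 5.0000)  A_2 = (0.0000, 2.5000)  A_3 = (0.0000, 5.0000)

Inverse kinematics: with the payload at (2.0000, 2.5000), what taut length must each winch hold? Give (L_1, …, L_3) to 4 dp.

(2.6926, 2.0000, 3.2016)

L_1: Δ = A_1−P = (1.0000, 2.5000) → ‖Δ‖ = √7.2500 = 2.6926
L_2: Δ = A_2−P = (-2.0000, 0.0000) → ‖Δ‖ = √4.0000 = 2.0000
L_3: Δ = A_3−P = (-2.0000, 2.5000) → ‖Δ‖ = √10.2500 = 3.2016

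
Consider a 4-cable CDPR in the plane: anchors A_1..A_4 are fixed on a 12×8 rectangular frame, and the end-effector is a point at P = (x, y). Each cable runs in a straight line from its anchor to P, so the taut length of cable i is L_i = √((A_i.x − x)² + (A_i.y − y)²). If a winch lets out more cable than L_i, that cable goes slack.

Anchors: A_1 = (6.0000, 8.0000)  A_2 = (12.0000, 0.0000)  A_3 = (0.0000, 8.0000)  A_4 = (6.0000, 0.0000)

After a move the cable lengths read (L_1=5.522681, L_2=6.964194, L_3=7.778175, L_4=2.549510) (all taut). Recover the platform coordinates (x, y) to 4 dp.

(5.5000, 2.5000)

expand ‖A_i−P‖²=L_i² and subtract eq 1 (q_i ≔ ‖A_i‖²−L_i²)
q_1 = 36.0000+64.0000−30.5000 = 69.5000
eq1−eq2 → [-12.0000  16.0000]·P = -26.0000
eq1−eq3 → [12.0000  0.0000]·P = 66.0000
eq1−eq4 → [0.0000  16.0000]·P = 40.0000
2×2 solve → P = (5.5000, 2.5000)
check cable 4: ‖A_4−P‖² = 6.5000 ≈ L_4² = 6.5000 ✓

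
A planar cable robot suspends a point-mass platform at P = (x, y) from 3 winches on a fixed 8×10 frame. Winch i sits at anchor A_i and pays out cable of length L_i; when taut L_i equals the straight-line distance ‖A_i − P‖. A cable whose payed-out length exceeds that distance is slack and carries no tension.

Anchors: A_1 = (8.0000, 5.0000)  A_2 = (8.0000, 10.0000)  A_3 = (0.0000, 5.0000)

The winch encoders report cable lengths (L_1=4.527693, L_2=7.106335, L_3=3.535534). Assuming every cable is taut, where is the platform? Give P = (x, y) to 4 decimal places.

expand ‖A_i−P‖²=L_i² and subtract eq 1 (q_i ≔ ‖A_i‖²−L_i²)
q_1 = 64.0000+25.0000−20.5000 = 68.5000
eq1−eq2 → [0.0000  -10.0000]·P = -45.0000
eq1−eq3 → [16.0000  0.0000]·P = 56.0000
2×2 solve → P = (3.5000, 4.5000)

(3.5000, 4.5000)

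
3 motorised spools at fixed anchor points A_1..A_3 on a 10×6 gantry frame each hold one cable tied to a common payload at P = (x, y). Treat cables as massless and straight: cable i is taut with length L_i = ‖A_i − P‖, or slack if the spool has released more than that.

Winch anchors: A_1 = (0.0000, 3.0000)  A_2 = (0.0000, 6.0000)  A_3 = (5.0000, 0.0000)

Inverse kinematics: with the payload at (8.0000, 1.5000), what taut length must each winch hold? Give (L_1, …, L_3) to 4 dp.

L_1: Δ = A_1−P = (-8.0000, 1.5000) → ‖Δ‖ = √66.2500 = 8.1394
L_2: Δ = A_2−P = (-8.0000, 4.5000) → ‖Δ‖ = √84.2500 = 9.1788
L_3: Δ = A_3−P = (-3.0000, -1.5000) → ‖Δ‖ = √11.2500 = 3.3541

(8.1394, 9.1788, 3.3541)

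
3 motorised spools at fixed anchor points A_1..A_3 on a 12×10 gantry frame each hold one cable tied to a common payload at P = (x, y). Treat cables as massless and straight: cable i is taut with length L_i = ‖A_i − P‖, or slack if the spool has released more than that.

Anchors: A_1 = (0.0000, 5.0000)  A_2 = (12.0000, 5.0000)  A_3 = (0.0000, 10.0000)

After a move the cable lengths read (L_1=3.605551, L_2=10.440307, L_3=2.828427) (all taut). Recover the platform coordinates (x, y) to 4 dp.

(2.0000, 8.0000)

circle eqns → linear via eq_j − eq_1; set c_j = A_j·A_j − L_j²
c_1 = 0.0000+25.0000−13.0000 = 12.0000
-24.0000·x + 0.0000·y = c_1−c_2 = -48.0000
0.0000·x − 10.0000·y = c_1−c_3 = -80.0000
solve first two rows → x=2.0000, y=8.0000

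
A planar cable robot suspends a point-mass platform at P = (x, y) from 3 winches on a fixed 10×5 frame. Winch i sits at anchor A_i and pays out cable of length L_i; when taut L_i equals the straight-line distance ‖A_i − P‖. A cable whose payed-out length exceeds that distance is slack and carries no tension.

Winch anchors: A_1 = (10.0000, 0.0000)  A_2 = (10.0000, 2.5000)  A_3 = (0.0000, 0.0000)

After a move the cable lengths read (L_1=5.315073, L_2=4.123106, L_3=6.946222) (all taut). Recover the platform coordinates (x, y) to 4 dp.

(6.0000, 3.5000)

circle eqns → linear via eq_j − eq_1; set k_j = A_j·A_j − L_j²
k_1 = 100.0000+0.0000−28.2500 = 71.7500
0.0000·x − 5.0000·y = k_1−k_2 = -17.5000
20.0000·x + 0.0000·y = k_1−k_3 = 120.0000
solve first two rows → x=6.0000, y=3.5000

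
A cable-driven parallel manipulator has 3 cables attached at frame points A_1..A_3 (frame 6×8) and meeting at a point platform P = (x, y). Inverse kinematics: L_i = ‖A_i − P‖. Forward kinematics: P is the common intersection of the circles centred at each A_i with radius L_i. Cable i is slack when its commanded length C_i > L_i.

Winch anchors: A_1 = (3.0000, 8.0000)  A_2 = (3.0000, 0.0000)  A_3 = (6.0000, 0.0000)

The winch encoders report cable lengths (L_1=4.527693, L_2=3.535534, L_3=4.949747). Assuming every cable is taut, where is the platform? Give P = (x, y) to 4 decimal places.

(2.5000, 3.5000)

each cable: (A_i−P)·(A_i−P) = L_i²; let c_i = ‖A_i‖²−L_i²
c_1 = 9.0000+64.0000−20.5000 = 52.5000
row 1: 0.0000x + 16.0000y = 56.0000  (c_2=-3.5000)
row 2: -6.0000x + 16.0000y = 41.0000  (c_3=11.5000)
Cramer on rows 1–2 → x = 2.5000, y = 3.5000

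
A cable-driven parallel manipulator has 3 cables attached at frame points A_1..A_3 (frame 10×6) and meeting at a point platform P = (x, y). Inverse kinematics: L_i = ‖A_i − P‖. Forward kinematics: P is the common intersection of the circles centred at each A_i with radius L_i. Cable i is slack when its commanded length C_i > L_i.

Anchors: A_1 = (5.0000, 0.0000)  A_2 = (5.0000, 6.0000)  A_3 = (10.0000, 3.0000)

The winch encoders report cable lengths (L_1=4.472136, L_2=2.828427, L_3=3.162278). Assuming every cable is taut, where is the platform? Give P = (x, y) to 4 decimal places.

(7.0000, 4.0000)

circle eqns → linear via eq_j − eq_1; set k_j = A_j·A_j − L_j²
k_1 = 25.0000+0.0000−20.0000 = 5.0000
0.0000·x − 12.0000·y = k_1−k_2 = -48.0000
-10.0000·x − 6.0000·y = k_1−k_3 = -94.0000
solve first two rows → x=7.0000, y=4.0000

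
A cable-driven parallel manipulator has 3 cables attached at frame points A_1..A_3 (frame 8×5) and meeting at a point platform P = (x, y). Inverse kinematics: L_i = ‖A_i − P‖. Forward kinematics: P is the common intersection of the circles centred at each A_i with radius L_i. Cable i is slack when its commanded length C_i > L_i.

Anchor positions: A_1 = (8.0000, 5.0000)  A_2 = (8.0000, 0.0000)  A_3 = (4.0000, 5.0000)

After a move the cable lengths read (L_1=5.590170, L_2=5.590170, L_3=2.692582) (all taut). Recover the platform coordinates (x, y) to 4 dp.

each cable: (A_i−P)·(A_i−P) = L_i²; let k_i = ‖A_i‖²−L_i²
k_1 = 64.0000+25.0000−31.2500 = 57.7500
row 1: 0.0000x + 10.0000y = 25.0000  (k_2=32.7500)
row 2: 8.0000x + 0.0000y = 24.0000  (k_3=33.7500)
Cramer on rows 1–2 → x = 3.0000, y = 2.5000

(3.0000, 2.5000)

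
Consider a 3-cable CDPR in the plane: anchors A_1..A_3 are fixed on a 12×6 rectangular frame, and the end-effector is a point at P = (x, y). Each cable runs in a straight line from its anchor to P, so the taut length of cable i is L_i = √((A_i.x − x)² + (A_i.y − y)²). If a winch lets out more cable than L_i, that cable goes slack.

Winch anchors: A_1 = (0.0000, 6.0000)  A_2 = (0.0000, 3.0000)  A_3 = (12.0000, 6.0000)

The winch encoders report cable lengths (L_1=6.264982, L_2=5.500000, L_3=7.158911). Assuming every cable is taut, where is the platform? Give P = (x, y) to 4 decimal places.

(5.5000, 3.0000)

each cable: (A_i−P)·(A_i−P) = L_i²; let q_i = ‖A_i‖²−L_i²
q_1 = 0.0000+36.0000−39.2500 = -3.2500
row 1: 0.0000x + 6.0000y = 18.0000  (q_2=-21.2500)
row 2: -24.0000x + 0.0000y = -132.0000  (q_3=128.7500)
Cramer on rows 1–2 → x = 5.5000, y = 3.0000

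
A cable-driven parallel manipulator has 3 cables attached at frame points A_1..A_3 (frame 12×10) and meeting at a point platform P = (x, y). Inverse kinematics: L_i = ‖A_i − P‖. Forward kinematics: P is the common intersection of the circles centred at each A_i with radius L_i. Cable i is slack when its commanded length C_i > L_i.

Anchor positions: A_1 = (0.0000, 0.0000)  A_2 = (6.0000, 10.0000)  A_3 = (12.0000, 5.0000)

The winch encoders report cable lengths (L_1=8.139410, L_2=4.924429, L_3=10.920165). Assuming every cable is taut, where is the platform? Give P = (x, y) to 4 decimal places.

(1.5000, 8.0000)

expand ‖A_i−P‖²=L_i² and subtract eq 1 (k_i ≔ ‖A_i‖²−L_i²)
k_1 = 0.0000+0.0000−66.2500 = -66.2500
eq1−eq2 → [-12.0000  -20.0000]·P = -178.0000
eq1−eq3 → [-24.0000  -10.0000]·P = -116.0000
2×2 solve → P = (1.5000, 8.0000)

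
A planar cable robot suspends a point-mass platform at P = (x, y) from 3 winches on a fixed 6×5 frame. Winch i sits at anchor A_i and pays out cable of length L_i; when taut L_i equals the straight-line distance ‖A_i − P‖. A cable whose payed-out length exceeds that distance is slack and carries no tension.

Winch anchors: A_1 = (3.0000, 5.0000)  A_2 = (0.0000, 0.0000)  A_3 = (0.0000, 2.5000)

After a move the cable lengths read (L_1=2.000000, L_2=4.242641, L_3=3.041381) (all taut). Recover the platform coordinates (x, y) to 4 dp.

(3.0000, 3.0000)

circle eqns → linear via eq_j − eq_1; set q_j = A_j·A_j − L_j²
q_1 = 9.0000+25.0000−4.0000 = 30.0000
6.0000·x + 10.0000·y = q_1−q_2 = 48.0000
6.0000·x + 5.0000·y = q_1−q_3 = 33.0000
solve first two rows → x=3.0000, y=3.0000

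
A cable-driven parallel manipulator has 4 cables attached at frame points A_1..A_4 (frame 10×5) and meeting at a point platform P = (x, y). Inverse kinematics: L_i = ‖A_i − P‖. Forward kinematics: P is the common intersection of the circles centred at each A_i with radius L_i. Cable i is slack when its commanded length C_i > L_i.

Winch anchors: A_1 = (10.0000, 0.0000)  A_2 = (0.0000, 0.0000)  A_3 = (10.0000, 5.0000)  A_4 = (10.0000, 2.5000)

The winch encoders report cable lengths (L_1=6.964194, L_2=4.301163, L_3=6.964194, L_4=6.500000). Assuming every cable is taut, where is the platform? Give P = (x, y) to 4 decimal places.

(3.5000, 2.5000)

circle eqns → linear via eq_j − eq_1; set k_j = A_j·A_j − L_j²
k_1 = 100.0000+0.0000−48.5000 = 51.5000
20.0000·x + 0.0000·y = k_1−k_2 = 70.0000
0.0000·x − 10.0000·y = k_1−k_3 = -25.0000
0.0000·x − 5.0000·y = k_1−k_4 = -12.5000
solve first two rows → x=3.5000, y=2.5000
check cable 4: ‖A_4−P‖² = 42.2500 ≈ L_4² = 42.2500 ✓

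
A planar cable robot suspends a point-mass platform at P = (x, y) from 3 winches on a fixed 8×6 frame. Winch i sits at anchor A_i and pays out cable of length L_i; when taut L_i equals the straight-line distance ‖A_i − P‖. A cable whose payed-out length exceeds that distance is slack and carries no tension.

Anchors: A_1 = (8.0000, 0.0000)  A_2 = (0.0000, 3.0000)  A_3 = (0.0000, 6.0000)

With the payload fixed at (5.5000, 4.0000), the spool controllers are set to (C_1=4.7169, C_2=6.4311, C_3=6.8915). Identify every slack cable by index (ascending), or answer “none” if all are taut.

i=1: geometric 4.7170 vs commanded 4.7169 ⇒ taut
i=2: geometric 5.5902 vs commanded 6.4311 ⇒ slack
i=3: geometric 5.8523 vs commanded 6.8915 ⇒ slack

2, 3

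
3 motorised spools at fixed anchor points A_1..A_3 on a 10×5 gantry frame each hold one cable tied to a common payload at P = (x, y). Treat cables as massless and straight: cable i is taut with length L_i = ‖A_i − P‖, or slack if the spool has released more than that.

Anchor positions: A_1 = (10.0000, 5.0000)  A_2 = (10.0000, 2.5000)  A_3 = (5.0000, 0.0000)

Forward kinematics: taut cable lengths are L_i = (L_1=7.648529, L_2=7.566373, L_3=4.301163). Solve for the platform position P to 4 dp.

(2.5000, 3.5000)

each cable: (A_i−P)·(A_i−P) = L_i²; let k_i = ‖A_i‖²−L_i²
k_1 = 100.0000+25.0000−58.5000 = 66.5000
row 1: 0.0000x + 5.0000y = 17.5000  (k_2=49.0000)
row 2: 10.0000x + 10.0000y = 60.0000  (k_3=6.5000)
Cramer on rows 1–2 → x = 2.5000, y = 3.5000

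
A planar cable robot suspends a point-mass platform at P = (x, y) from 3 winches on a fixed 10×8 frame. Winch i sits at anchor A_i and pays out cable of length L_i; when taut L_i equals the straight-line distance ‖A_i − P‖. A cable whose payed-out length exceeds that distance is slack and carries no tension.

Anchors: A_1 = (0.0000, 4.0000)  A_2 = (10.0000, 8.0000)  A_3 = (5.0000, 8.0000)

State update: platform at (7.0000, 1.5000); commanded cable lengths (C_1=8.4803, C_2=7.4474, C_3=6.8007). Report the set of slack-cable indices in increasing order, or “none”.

cable 1: √((-7.0000)²+(2.5000)²)=7.4330, C_1=8.4803: slack
cable 2: √((3.0000)²+(6.5000)²)=7.1589, C_2=7.4474: slack
cable 3: √((-2.0000)²+(6.5000)²)=6.8007, C_3=6.8007: taut

1, 2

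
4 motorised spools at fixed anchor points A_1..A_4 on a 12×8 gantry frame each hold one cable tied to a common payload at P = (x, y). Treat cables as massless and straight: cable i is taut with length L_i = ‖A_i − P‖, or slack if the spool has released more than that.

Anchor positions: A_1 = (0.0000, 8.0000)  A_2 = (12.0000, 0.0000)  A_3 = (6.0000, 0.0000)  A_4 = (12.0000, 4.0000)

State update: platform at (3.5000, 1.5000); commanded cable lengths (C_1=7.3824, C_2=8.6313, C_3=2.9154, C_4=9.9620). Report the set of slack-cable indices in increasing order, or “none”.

4

i=1: geometric 7.3824 vs commanded 7.3824 ⇒ taut
i=2: geometric 8.6313 vs commanded 8.6313 ⇒ taut
i=3: geometric 2.9155 vs commanded 2.9154 ⇒ taut
i=4: geometric 8.8600 vs commanded 9.9620 ⇒ slack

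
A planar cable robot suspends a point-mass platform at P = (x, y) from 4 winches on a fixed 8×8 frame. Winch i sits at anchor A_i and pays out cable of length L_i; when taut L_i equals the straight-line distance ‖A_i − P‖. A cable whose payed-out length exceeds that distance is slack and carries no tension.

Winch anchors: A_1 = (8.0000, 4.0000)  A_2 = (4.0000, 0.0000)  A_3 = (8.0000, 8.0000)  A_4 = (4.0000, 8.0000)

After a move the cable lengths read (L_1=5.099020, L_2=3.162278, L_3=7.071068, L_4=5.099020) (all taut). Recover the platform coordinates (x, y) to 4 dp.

expand ‖A_i−P‖²=L_i² and subtract eq 1 (k_i ≔ ‖A_i‖²−L_i²)
k_1 = 64.0000+16.0000−26.0000 = 54.0000
eq1−eq2 → [8.0000  8.0000]·P = 48.0000
eq1−eq3 → [0.0000  -8.0000]·P = -24.0000
eq1−eq4 → [8.0000  -8.0000]·P = 0.0000
2×2 solve → P = (3.0000, 3.0000)
check cable 4: ‖A_4−P‖² = 26.0000 ≈ L_4² = 26.0000 ✓

(3.0000, 3.0000)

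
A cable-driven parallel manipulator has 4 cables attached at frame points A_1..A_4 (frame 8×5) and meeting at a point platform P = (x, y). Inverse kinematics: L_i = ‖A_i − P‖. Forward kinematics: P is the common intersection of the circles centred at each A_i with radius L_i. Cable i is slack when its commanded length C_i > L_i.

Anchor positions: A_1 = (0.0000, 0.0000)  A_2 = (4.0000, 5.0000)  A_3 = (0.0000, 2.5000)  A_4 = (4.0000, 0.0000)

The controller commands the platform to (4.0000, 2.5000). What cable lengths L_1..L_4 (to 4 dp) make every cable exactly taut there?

L_1 = √((0.0000−4.0000)² + (0.0000−2.5000)²) = 4.7170
L_2 = √((4.0000−4.0000)² + (5.0000−2.5000)²) = 2.5000
L_3 = √((0.0000−4.0000)² + (2.5000−2.5000)²) = 4.0000
L_4 = √((4.0000−4.0000)² + (0.0000−2.5000)²) = 2.5000

(4.7170, 2.5000, 4.0000, 2.5000)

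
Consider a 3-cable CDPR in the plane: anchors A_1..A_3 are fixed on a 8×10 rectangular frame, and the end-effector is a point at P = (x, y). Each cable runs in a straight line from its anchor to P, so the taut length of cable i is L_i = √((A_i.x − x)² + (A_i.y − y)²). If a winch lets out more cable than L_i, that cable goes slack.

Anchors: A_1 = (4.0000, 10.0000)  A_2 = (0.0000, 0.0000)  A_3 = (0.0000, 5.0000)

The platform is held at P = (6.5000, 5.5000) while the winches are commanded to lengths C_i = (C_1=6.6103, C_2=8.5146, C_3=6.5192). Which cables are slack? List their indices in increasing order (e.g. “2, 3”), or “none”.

1

i=1: geometric 5.1478 vs commanded 6.6103 ⇒ slack
i=2: geometric 8.5147 vs commanded 8.5146 ⇒ taut
i=3: geometric 6.5192 vs commanded 6.5192 ⇒ taut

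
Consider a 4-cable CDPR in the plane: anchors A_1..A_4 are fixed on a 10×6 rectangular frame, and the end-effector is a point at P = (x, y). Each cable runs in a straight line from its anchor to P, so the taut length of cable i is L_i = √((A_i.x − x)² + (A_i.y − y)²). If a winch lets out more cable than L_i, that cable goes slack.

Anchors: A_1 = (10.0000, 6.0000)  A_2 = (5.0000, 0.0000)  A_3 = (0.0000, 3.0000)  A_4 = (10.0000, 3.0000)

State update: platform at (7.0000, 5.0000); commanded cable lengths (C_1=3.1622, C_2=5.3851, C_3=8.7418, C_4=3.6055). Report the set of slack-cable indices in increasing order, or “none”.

i=1: geometric 3.1623 vs commanded 3.1622 ⇒ taut
i=2: geometric 5.3852 vs commanded 5.3851 ⇒ taut
i=3: geometric 7.2801 vs commanded 8.7418 ⇒ slack
i=4: geometric 3.6056 vs commanded 3.6055 ⇒ taut

3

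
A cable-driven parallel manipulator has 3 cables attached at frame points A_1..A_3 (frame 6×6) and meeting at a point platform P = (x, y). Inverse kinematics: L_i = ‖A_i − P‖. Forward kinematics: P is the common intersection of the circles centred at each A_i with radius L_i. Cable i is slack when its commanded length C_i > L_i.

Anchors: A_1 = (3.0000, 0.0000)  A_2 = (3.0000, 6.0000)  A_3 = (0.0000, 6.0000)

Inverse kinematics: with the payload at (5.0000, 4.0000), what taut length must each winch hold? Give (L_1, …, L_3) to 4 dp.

L_1 = √((3.0000−5.0000)² + (0.0000−4.0000)²) = 4.4721
L_2 = √((3.0000−5.0000)² + (6.0000−4.0000)²) = 2.8284
L_3 = √((0.0000−5.0000)² + (6.0000−4.0000)²) = 5.3852

(4.4721, 2.8284, 5.3852)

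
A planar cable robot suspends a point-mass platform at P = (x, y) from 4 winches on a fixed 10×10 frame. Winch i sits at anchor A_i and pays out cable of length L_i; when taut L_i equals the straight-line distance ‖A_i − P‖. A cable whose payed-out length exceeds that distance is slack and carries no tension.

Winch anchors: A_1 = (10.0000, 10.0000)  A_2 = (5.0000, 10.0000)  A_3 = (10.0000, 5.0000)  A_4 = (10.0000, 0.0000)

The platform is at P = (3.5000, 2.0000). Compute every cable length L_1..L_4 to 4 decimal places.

(10.3078, 8.1394, 7.1589, 6.8007)

L_1 = √((10.0000−3.5000)² + (10.0000−2.0000)²) = 10.3078
L_2 = √((5.0000−3.5000)² + (10.0000−2.0000)²) = 8.1394
L_3 = √((10.0000−3.5000)² + (5.0000−2.0000)²) = 7.1589
L_4 = √((10.0000−3.5000)² + (0.0000−2.0000)²) = 6.8007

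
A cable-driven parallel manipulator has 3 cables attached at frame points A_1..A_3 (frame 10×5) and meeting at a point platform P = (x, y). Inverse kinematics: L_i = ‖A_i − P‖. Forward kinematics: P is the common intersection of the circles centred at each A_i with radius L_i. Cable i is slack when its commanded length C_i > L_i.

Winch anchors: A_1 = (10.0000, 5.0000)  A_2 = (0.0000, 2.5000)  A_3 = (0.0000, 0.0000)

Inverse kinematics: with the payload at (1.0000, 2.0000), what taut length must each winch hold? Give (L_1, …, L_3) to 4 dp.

L_1 = √((10.0000−1.0000)² + (5.0000−2.0000)²) = 9.4868
L_2 = √((0.0000−1.0000)² + (2.5000−2.0000)²) = 1.1180
L_3 = √((0.0000−1.0000)² + (0.0000−2.0000)²) = 2.2361

(9.4868, 1.1180, 2.2361)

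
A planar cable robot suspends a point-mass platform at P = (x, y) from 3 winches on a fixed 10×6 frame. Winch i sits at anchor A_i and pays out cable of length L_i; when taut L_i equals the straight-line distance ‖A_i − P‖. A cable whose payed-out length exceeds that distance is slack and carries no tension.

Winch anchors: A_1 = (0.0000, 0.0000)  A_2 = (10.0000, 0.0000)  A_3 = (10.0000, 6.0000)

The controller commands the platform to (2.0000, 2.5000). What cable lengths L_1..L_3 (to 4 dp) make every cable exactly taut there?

cable 1: Δx=-2.0000, Δy=-2.5000; L_1 = √(Δx²+Δy²) = 3.2016
cable 2: Δx=8.0000, Δy=-2.5000; L_2 = √(Δx²+Δy²) = 8.3815
cable 3: Δx=8.0000, Δy=3.5000; L_3 = √(Δx²+Δy²) = 8.7321

(3.2016, 8.3815, 8.7321)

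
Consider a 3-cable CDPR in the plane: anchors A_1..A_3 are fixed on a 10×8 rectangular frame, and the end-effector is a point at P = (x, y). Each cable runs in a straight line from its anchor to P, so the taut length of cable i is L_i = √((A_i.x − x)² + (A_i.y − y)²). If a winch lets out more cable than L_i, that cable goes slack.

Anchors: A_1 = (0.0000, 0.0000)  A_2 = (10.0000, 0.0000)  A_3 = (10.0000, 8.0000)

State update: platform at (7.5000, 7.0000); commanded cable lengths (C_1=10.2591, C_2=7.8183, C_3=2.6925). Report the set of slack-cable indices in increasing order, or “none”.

i=1: geometric 10.2591 vs commanded 10.2591 ⇒ taut
i=2: geometric 7.4330 vs commanded 7.8183 ⇒ slack
i=3: geometric 2.6926 vs commanded 2.6925 ⇒ taut

2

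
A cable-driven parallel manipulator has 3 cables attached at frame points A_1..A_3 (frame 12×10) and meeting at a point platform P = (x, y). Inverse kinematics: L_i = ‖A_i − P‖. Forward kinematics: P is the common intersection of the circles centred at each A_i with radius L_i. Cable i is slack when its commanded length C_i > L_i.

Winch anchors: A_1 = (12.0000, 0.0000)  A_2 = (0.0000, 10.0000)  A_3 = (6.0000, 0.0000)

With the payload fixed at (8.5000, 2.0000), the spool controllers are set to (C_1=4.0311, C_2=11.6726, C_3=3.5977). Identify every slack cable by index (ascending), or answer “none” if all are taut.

cable 1: √((3.5000)²+(-2.0000)²)=4.0311, C_1=4.0311: taut
cable 2: √((-8.5000)²+(8.0000)²)=11.6726, C_2=11.6726: taut
cable 3: √((-2.5000)²+(-2.0000)²)=3.2016, C_3=3.5977: slack

3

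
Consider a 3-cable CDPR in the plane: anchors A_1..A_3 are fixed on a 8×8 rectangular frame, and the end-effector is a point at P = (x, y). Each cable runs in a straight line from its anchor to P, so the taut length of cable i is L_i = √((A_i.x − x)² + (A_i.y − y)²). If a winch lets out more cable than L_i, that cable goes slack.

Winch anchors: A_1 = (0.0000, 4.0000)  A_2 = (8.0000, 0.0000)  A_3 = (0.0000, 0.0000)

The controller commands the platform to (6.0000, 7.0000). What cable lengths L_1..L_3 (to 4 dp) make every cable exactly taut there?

(6.7082, 7.2801, 9.2195)

L_1 = √((0.0000−6.0000)² + (4.0000−7.0000)²) = 6.7082
L_2 = √((8.0000−6.0000)² + (0.0000−7.0000)²) = 7.2801
L_3 = √((0.0000−6.0000)² + (0.0000−7.0000)²) = 9.2195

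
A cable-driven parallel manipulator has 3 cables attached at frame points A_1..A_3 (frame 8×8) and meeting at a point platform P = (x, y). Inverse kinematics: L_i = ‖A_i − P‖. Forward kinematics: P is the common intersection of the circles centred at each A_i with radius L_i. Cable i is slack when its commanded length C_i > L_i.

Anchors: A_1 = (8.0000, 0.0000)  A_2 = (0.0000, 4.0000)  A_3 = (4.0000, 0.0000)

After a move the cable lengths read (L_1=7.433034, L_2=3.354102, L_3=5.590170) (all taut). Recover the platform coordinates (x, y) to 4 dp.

(3.0000, 5.5000)

expand ‖A_i−P‖²=L_i² and subtract eq 1 (k_i ≔ ‖A_i‖²−L_i²)
k_1 = 64.0000+0.0000−55.2500 = 8.7500
eq1−eq2 → [16.0000  -8.0000]·P = 4.0000
eq1−eq3 → [8.0000  0.0000]·P = 24.0000
2×2 solve → P = (3.0000, 5.5000)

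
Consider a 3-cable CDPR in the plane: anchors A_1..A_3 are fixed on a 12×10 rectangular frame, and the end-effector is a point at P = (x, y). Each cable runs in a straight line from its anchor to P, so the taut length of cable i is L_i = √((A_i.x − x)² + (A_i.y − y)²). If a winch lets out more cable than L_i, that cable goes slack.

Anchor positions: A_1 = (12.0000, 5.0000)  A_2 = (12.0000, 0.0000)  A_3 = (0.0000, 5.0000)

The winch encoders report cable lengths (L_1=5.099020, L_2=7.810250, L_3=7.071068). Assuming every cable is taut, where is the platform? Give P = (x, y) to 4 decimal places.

(7.0000, 6.0000)

expand ‖A_i−P‖²=L_i² and subtract eq 1 (k_i ≔ ‖A_i‖²−L_i²)
k_1 = 144.0000+25.0000−26.0000 = 143.0000
eq1−eq2 → [0.0000  10.0000]·P = 60.0000
eq1−eq3 → [24.0000  0.0000]·P = 168.0000
2×2 solve → P = (7.0000, 6.0000)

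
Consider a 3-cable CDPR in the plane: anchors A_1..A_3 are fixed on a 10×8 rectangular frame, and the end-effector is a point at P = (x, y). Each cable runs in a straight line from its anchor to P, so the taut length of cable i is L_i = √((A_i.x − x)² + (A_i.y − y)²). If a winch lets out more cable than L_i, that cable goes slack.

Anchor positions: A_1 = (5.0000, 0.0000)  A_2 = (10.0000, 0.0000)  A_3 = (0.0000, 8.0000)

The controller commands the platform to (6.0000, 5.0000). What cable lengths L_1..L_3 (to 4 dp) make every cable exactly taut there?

(5.0990, 6.4031, 6.7082)

L_1: Δ = A_1−P = (-1.0000, -5.0000) → ‖Δ‖ = √26.0000 = 5.0990
L_2: Δ = A_2−P = (4.0000, -5.0000) → ‖Δ‖ = √41.0000 = 6.4031
L_3: Δ = A_3−P = (-6.0000, 3.0000) → ‖Δ‖ = √45.0000 = 6.7082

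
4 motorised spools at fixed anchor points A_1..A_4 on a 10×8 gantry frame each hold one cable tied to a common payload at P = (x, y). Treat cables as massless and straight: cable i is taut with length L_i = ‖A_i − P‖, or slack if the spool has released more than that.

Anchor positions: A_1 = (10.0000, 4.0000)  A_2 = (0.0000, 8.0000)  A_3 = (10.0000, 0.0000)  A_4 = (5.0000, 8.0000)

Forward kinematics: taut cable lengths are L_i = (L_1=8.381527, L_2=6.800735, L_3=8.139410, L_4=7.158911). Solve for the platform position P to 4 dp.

circle eqns → linear via eq_j − eq_1; set c_j = A_j·A_j − L_j²
c_1 = 100.0000+16.0000−70.2500 = 45.7500
20.0000·x − 8.0000·y = c_1−c_2 = 28.0000
0.0000·x + 8.0000·y = c_1−c_3 = 12.0000
10.0000·x − 8.0000·y = c_1−c_4 = 8.0000
solve first two rows → x=2.0000, y=1.5000
check cable 4: ‖A_4−P‖² = 51.2500 ≈ L_4² = 51.2500 ✓

(2.0000, 1.5000)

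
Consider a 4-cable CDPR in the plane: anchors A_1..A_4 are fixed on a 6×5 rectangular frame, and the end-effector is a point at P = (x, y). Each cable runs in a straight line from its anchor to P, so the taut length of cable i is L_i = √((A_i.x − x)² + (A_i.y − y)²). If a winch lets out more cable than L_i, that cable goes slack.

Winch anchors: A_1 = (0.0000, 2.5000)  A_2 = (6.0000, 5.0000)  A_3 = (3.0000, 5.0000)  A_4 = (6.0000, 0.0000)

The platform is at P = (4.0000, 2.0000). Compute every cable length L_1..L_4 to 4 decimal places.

cable 1: Δx=-4.0000, Δy=0.5000; L_1 = √(Δx²+Δy²) = 4.0311
cable 2: Δx=2.0000, Δy=3.0000; L_2 = √(Δx²+Δy²) = 3.6056
cable 3: Δx=-1.0000, Δy=3.0000; L_3 = √(Δx²+Δy²) = 3.1623
cable 4: Δx=2.0000, Δy=-2.0000; L_4 = √(Δx²+Δy²) = 2.8284

(4.0311, 3.6056, 3.1623, 2.8284)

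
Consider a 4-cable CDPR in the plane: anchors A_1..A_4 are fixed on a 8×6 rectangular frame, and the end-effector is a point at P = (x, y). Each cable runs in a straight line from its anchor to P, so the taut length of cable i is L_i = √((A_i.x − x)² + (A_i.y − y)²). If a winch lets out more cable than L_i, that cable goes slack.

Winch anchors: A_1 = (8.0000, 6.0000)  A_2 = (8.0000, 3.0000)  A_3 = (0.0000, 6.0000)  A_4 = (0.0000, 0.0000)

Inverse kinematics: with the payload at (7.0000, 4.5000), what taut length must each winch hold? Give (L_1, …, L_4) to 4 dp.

(1.8028, 1.8028, 7.1589, 8.3217)

L_1: Δ = A_1−P = (1.0000, 1.5000) → ‖Δ‖ = √3.2500 = 1.8028
L_2: Δ = A_2−P = (1.0000, -1.5000) → ‖Δ‖ = √3.2500 = 1.8028
L_3: Δ = A_3−P = (-7.0000, 1.5000) → ‖Δ‖ = √51.2500 = 7.1589
L_4: Δ = A_4−P = (-7.0000, -4.5000) → ‖Δ‖ = √69.2500 = 8.3217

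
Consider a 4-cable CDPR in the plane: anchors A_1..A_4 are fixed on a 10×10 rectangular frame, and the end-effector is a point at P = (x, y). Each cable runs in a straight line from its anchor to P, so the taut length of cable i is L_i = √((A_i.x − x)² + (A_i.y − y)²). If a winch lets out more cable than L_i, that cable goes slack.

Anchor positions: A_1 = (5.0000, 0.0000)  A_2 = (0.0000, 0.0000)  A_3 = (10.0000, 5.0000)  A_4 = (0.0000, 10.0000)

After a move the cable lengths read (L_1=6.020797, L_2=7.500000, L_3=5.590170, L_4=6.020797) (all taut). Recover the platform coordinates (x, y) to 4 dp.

(4.5000, 6.0000)

each cable: (A_i−P)·(A_i−P) = L_i²; let q_i = ‖A_i‖²−L_i²
q_1 = 25.0000+0.0000−36.2500 = -11.2500
row 1: 10.0000x + 0.0000y = 45.0000  (q_2=-56.2500)
row 2: -10.0000x − 10.0000y = -105.0000  (q_3=93.7500)
row 3: 10.0000x − 20.0000y = -75.0000  (q_4=63.7500)
Cramer on rows 1–2 → x = 4.5000, y = 6.0000
check cable 4: ‖A_4−P‖² = 36.2500 ≈ L_4² = 36.2500 ✓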